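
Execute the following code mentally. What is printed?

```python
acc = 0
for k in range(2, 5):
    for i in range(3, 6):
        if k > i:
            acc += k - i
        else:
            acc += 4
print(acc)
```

k=2,i=3: not 2>3, acc = 0+4 = 4
k=2,i=4: not 2>4, acc = 4+4 = 8
k=2,i=5: not 2>5, acc = 8+4 = 12
k=3,i=3: not 3>3, acc = 12+4 = 16
k=3,i=4: not 3>4, acc = 16+4 = 20
k=3,i=5: not 3>5, acc = 20+4 = 24
k=4,i=3: 4>3, acc = 24+1 = 25
k=4,i=4: not 4>4, acc = 25+4 = 29
k=4,i=5: not 4>5, acc = 29+4 = 33

33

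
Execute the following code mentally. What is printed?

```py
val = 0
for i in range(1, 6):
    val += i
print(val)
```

i=1: val = 0+1 = 1
i=2: val = 1+2 = 3
i=3: val = 3+3 = 6
i=4: val = 6+4 = 10
i=5: val = 10+5 = 15

15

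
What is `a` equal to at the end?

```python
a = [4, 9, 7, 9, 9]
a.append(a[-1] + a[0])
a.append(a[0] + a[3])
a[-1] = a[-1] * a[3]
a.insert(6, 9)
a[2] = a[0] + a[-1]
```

[4, 9, 121, 9, 9, 13, 9, 117]

append a[-1]+a[0] = 9+4 = 13 → [4, 9, 7, 9, 9, 13]
append a[0]+a[3] = 4+9 = 13 → [4, 9, 7, 9, 9, 13, 13]
a[-1] = a[-1]*a[3] = 13*9 = 117 → [4, 9, 7, 9, 9, 13, 117]
insert 9 at 6 → [4, 9, 7, 9, 9, 13, 9, 117]
a[2] = a[0]+a[-1] = 4+117 = 121 → [4, 9, 121, 9, 9, 13, 9, 117]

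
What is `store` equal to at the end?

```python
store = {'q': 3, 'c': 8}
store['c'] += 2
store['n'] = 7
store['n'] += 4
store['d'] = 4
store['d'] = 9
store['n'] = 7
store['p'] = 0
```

store['c'] = 8+2 = 10 → {'q': 3, 'c': 10}
store['n'] = 7 → {'q': 3, 'c': 10, 'n': 7}
store['n'] = 7+4 = 11 → {'q': 3, 'c': 10, 'n': 11}
store['d'] = 4 → {'q': 3, 'c': 10, 'n': 11, 'd': 4}
store['d'] = 9 → {'q': 3, 'c': 10, 'n': 11, 'd': 9}
store['n'] = 7 → {'q': 3, 'c': 10, 'n': 7, 'd': 9}
store['p'] = 0 → {'q': 3, 'c': 10, 'n': 7, 'd': 9, 'p': 0}

{'q': 3, 'c': 10, 'n': 7, 'd': 9, 'p': 0}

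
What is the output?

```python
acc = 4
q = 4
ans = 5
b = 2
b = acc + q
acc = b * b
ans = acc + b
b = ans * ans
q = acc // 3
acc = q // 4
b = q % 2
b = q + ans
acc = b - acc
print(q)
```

21

b = 4+4 = 8
acc = 8*8 = 64
ans = 64+8 = 72
b = 72*72 = 5184
q = 64//3 = 21
acc = 21//4 = 5
b = 21%2 = 1
b = 21+72 = 93
acc = 93-5 = 88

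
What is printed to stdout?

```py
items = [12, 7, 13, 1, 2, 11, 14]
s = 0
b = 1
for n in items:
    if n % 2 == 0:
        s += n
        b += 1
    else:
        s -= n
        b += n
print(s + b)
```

32

n=12: even, s = 0+12 = 12; b=2
n=7: not even, s = 12-7 = 5; b=9
n=13: not even, s = 5-13 = -8; b=22
n=1: not even, s = (-8)-1 = -9; b=23
n=2: even, s = (-9)+2 = -7; b=24
n=11: not even, s = (-7)-11 = -18; b=35
n=14: even, s = (-18)+14 = -4; b=36
s+b = (-4)+36 = 32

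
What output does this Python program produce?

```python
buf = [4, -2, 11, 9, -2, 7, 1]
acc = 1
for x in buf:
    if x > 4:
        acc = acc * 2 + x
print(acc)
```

77

x=4: not >4
x=-2: not >4
x=11: >4, acc = 1*2+11 = 13
x=9: >4, acc = 13*2+9 = 35
x=-2: not >4
x=7: >4, acc = 35*2+7 = 77
x=1: not >4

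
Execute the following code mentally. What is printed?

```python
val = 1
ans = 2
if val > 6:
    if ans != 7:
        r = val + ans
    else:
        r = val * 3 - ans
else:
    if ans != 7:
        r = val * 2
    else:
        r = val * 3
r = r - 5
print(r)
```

val=1, ans=2
val > 6 is False; ans != 7 is True
→ r = val * 2 = 2
r = 2-5 = -3

-3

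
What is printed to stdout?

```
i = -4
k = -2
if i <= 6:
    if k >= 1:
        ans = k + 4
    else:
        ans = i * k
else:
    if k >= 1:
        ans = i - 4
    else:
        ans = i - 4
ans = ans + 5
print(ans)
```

13

i=-4, k=-2
i <= 6 is True; k >= 1 is False
→ ans = i * k = 8
ans = 8+5 = 13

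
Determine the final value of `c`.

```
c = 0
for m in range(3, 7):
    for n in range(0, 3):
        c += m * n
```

54

m=3,n=0: c = 0+0 = 0
m=3,n=1: c = 0+3 = 3
m=3,n=2: c = 3+6 = 9
m=4,n=0: c = 9+0 = 9
m=4,n=1: c = 9+4 = 13
m=4,n=2: c = 13+8 = 21
m=5,n=0: c = 21+0 = 21
m=5,n=1: c = 21+5 = 26
m=5,n=2: c = 26+10 = 36
m=6,n=0: c = 36+0 = 36
m=6,n=1: c = 36+6 = 42
m=6,n=2: c = 42+12 = 54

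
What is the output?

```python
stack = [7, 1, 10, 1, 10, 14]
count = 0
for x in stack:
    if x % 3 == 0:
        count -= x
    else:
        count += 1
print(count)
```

6

x=7: not %3==0, count = 0+1 = 1
x=1: not %3==0, count = 1+1 = 2
x=10: not %3==0, count = 2+1 = 3
x=1: not %3==0, count = 3+1 = 4
x=10: not %3==0, count = 4+1 = 5
x=14: not %3==0, count = 5+1 = 6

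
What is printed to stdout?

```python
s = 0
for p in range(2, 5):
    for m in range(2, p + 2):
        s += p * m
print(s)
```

93

p=2,m=2: s = 0+4 = 4
p=2,m=3: s = 4+6 = 10
p=3,m=2: s = 10+6 = 16
p=3,m=3: s = 16+9 = 25
p=3,m=4: s = 25+12 = 37
p=4,m=2: s = 37+8 = 45
p=4,m=3: s = 45+12 = 57
p=4,m=4: s = 57+16 = 73
p=4,m=5: s = 73+20 = 93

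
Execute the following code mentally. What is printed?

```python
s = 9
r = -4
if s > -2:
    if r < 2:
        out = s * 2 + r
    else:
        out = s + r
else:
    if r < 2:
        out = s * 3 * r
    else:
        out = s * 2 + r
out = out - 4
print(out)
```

s=9, r=-4
s > -2 is True; r < 2 is True
→ out = s * 2 + r = 14
out = 14-4 = 10

10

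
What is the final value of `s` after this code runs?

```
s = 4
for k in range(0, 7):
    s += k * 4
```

88

k=0: s = 4+0*4 = 4
k=1: s = 4+1*4 = 8
k=2: s = 8+2*4 = 16
k=3: s = 16+3*4 = 28
k=4: s = 28+4*4 = 44
k=5: s = 44+5*4 = 64
k=6: s = 64+6*4 = 88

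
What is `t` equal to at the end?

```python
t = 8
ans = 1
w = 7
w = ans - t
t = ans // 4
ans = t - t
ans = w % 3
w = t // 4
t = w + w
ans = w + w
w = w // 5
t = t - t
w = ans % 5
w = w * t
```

0

w = 1-8 = -7
t = 1//4 = 0
ans = 0-0 = 0
ans = (-7)%3 = 2
w = 0//4 = 0
t = 0+0 = 0
ans = 0+0 = 0
w = 0//5 = 0
t = 0-0 = 0
w = 0%5 = 0
w = 0*0 = 0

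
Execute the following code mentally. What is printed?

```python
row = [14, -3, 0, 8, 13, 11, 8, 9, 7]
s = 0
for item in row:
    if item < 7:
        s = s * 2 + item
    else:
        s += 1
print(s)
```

item=14: not <7, s = 0+1 = 1
item=-3: <7, s = 1*2+(-3) = -1
item=0: <7, s = (-1)*2+0 = -2
item=8: not <7, s = (-2)+1 = -1
item=13: not <7, s = (-1)+1 = 0
item=11: not <7, s = 0+1 = 1
item=8: not <7, s = 1+1 = 2
item=9: not <7, s = 2+1 = 3
item=7: not <7, s = 3+1 = 4

4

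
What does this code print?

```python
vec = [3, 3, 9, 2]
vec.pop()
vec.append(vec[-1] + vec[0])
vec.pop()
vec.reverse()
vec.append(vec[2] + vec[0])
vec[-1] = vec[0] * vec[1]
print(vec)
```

[9, 3, 3, 27]

pop() removes 2 → [3, 3, 9]
append vec[-1]+vec[0] = 9+3 = 12 → [3, 3, 9, 12]
pop() removes 12 → [3, 3, 9]
reverse → [9, 3, 3]
append vec[2]+vec[0] = 3+9 = 12 → [9, 3, 3, 12]
vec[-1] = vec[0]*vec[1] = 9*3 = 27 → [9, 3, 3, 27]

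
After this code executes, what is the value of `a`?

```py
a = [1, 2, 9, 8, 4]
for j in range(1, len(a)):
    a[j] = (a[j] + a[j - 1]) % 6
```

[1, 3, 0, 2, 0]

j=1: a[1] = (2+1)%6 = 3 → [1, 3, 9, 8, 4]
j=2: a[2] = (9+3)%6 = 0 → [1, 3, 0, 8, 4]
j=3: a[3] = (8+0)%6 = 2 → [1, 3, 0, 2, 4]
j=4: a[4] = (4+2)%6 = 0 → [1, 3, 0, 2, 0]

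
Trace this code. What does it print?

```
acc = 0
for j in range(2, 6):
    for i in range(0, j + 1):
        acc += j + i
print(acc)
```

j=2,i=0: acc = 0+2 = 2
j=2,i=1: acc = 2+3 = 5
j=2,i=2: acc = 5+4 = 9
j=3,i=0: acc = 9+3 = 12
j=3,i=1: acc = 12+4 = 16
j=3,i=2: acc = 16+5 = 21
j=3,i=3: acc = 21+6 = 27
j=4,i=0: acc = 27+4 = 31
j=4,i=1: acc = 31+5 = 36
j=4,i=2: acc = 36+6 = 42
j=4,i=3: acc = 42+7 = 49
j=4,i=4: acc = 49+8 = 57
j=5,i=0: acc = 57+5 = 62
j=5,i=1: acc = 62+6 = 68
j=5,i=2: acc = 68+7 = 75
j=5,i=3: acc = 75+8 = 83
j=5,i=4: acc = 83+9 = 92
j=5,i=5: acc = 92+10 = 102

102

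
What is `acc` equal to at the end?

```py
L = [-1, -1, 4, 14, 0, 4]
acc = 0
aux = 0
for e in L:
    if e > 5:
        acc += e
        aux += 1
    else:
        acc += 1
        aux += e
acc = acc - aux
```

12

e=-1: not >5, acc = 0+1 = 1; aux=-1
e=-1: not >5, acc = 1+1 = 2; aux=-2
e=4: not >5, acc = 2+1 = 3; aux=2
e=14: >5, acc = 3+14 = 17; aux=3
e=0: not >5, acc = 17+1 = 18; aux=3
e=4: not >5, acc = 18+1 = 19; aux=7
acc-aux = 19-7 = 12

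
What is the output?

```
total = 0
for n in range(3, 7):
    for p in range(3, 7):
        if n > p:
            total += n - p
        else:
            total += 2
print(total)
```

n=3,p=3: not 3>3, total = 0+2 = 2
n=3,p=4: not 3>4, total = 2+2 = 4
n=3,p=5: not 3>5, total = 4+2 = 6
n=3,p=6: not 3>6, total = 6+2 = 8
n=4,p=3: 4>3, total = 8+1 = 9
n=4,p=4: not 4>4, total = 9+2 = 11
n=4,p=5: not 4>5, total = 11+2 = 13
n=4,p=6: not 4>6, total = 13+2 = 15
n=5,p=3: 5>3, total = 15+2 = 17
n=5,p=4: 5>4, total = 17+1 = 18
n=5,p=5: not 5>5, total = 18+2 = 20
n=5,p=6: not 5>6, total = 20+2 = 22
n=6,p=3: 6>3, total = 22+3 = 25
n=6,p=4: 6>4, total = 25+2 = 27
n=6,p=5: 6>5, total = 27+1 = 28
n=6,p=6: not 6>6, total = 28+2 = 30

30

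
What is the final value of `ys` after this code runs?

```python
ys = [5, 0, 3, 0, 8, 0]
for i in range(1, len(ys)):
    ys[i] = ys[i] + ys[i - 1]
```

[5, 5, 8, 8, 16, 16]

i=1: ys[1] = 0+5 = 5 → [5, 5, 3, 0, 8, 0]
i=2: ys[2] = 3+5 = 8 → [5, 5, 8, 0, 8, 0]
i=3: ys[3] = 0+8 = 8 → [5, 5, 8, 8, 8, 0]
i=4: ys[4] = 8+8 = 16 → [5, 5, 8, 8, 16, 0]
i=5: ys[5] = 0+16 = 16 → [5, 5, 8, 8, 16, 16]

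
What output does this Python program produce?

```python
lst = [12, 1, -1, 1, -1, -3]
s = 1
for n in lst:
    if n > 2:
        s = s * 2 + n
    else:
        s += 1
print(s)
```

19

n=12: >2, s = 1*2+12 = 14
n=1: not >2, s = 14+1 = 15
n=-1: not >2, s = 15+1 = 16
n=1: not >2, s = 16+1 = 17
n=-1: not >2, s = 17+1 = 18
n=-3: not >2, s = 18+1 = 19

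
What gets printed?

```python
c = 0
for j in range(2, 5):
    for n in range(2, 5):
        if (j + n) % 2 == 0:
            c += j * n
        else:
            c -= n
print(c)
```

j=2,n=2: even sum, c = 0+4 = 4
j=2,n=3: odd sum, c = 4-3 = 1
j=2,n=4: even sum, c = 1+8 = 9
j=3,n=2: odd sum, c = 9-2 = 7
j=3,n=3: even sum, c = 7+9 = 16
j=3,n=4: odd sum, c = 16-4 = 12
j=4,n=2: even sum, c = 12+8 = 20
j=4,n=3: odd sum, c = 20-3 = 17
j=4,n=4: even sum, c = 17+16 = 33

33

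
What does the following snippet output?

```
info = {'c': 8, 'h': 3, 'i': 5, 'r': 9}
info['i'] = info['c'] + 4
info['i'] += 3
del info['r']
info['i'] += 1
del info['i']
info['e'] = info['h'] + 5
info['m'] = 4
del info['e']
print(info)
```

{'c': 8, 'h': 3, 'm': 4}

info['i'] = info['c']+4 = 12 → {'c': 8, 'h': 3, 'i': 12, 'r': 9}
info['i'] = 12+3 = 15 → {'c': 8, 'h': 3, 'i': 15, 'r': 9}
del 'r' → {'c': 8, 'h': 3, 'i': 15}
info['i'] = 15+1 = 16 → {'c': 8, 'h': 3, 'i': 16}
del 'i' → {'c': 8, 'h': 3}
info['e'] = info['h']+5 = 8 → {'c': 8, 'h': 3, 'e': 8}
info['m'] = 4 → {'c': 8, 'h': 3, 'e': 8, 'm': 4}
del 'e' → {'c': 8, 'h': 3, 'm': 4}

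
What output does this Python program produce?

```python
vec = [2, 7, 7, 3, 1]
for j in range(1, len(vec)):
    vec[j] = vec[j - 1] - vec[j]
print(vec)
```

[2, -5, -12, -15, -16]

j=1: vec[1] = 2-7 = -5 → [2, -5, 7, 3, 1]
j=2: vec[2] = (-5)-7 = -12 → [2, -5, -12, 3, 1]
j=3: vec[3] = (-12)-3 = -15 → [2, -5, -12, -15, 1]
j=4: vec[4] = (-15)-1 = -16 → [2, -5, -12, -15, -16]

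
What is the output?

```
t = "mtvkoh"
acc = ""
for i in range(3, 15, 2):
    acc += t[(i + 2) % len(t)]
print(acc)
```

i=3: add t[5]='h' → 'h'
i=5: add t[1]='t' → 'ht'
i=7: add t[3]='k' → 'htk'
i=9: add t[5]='h' → 'htkh'
i=11: add t[1]='t' → 'htkht'
i=13: add t[3]='k' → 'htkhtk'

htkhtk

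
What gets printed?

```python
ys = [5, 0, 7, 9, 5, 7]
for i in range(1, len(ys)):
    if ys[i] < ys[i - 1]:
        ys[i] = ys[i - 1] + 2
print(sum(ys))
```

i=1: 0<5, ys[1] = 5+2 = 7 → [5, 7, 7, 9, 5, 7]
i=2: 7>=7, unchanged → [5, 7, 7, 9, 5, 7]
i=3: 9>=7, unchanged → [5, 7, 7, 9, 5, 7]
i=4: 5<9, ys[4] = 9+2 = 11 → [5, 7, 7, 9, 11, 7]
i=5: 7<11, ys[5] = 11+2 = 13 → [5, 7, 7, 9, 11, 13]
sum = 52

52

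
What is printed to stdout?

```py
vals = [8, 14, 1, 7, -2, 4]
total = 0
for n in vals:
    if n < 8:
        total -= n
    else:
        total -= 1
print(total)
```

-12

n=8: not <8, total = 0-1 = -1
n=14: not <8, total = (-1)-1 = -2
n=1: <8, total = (-2)-1 = -3
n=7: <8, total = (-3)-7 = -10
n=-2: <8, total = (-10)-(-2) = -8
n=4: <8, total = (-8)-4 = -12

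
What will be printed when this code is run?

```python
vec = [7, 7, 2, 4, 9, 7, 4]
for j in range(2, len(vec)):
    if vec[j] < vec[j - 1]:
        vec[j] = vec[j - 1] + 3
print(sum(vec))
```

94

j=2: 2<7, vec[2] = 7+3 = 10 → [7, 7, 10, 4, 9, 7, 4]
j=3: 4<10, vec[3] = 10+3 = 13 → [7, 7, 10, 13, 9, 7, 4]
j=4: 9<13, vec[4] = 13+3 = 16 → [7, 7, 10, 13, 16, 7, 4]
j=5: 7<16, vec[5] = 16+3 = 19 → [7, 7, 10, 13, 16, 19, 4]
j=6: 4<19, vec[6] = 19+3 = 22 → [7, 7, 10, 13, 16, 19, 22]
sum = 94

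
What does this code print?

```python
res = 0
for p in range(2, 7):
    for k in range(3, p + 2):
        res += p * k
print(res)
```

p=2,k=3: res = 0+6 = 6
p=3,k=3: res = 6+9 = 15
p=3,k=4: res = 15+12 = 27
p=4,k=3: res = 27+12 = 39
p=4,k=4: res = 39+16 = 55
p=4,k=5: res = 55+20 = 75
p=5,k=3: res = 75+15 = 90
p=5,k=4: res = 90+20 = 110
p=5,k=5: res = 110+25 = 135
p=5,k=6: res = 135+30 = 165
p=6,k=3: res = 165+18 = 183
p=6,k=4: res = 183+24 = 207
p=6,k=5: res = 207+30 = 237
p=6,k=6: res = 237+36 = 273
p=6,k=7: res = 273+42 = 315

315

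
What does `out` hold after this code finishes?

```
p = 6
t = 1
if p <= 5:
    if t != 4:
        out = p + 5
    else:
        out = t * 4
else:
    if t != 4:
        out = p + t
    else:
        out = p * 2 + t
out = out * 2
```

p=6, t=1
p <= 5 is False; t != 4 is True
→ out = p + t = 7
out = 7*2 = 14

14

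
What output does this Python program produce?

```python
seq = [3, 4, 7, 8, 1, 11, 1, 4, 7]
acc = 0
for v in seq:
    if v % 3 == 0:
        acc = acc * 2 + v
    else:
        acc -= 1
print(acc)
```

-5

v=3: %3==0, acc = 0*2+3 = 3
v=4: not %3==0, acc = 3-1 = 2
v=7: not %3==0, acc = 2-1 = 1
v=8: not %3==0, acc = 1-1 = 0
v=1: not %3==0, acc = 0-1 = -1
v=11: not %3==0, acc = (-1)-1 = -2
v=1: not %3==0, acc = (-2)-1 = -3
v=4: not %3==0, acc = (-3)-1 = -4
v=7: not %3==0, acc = (-4)-1 = -5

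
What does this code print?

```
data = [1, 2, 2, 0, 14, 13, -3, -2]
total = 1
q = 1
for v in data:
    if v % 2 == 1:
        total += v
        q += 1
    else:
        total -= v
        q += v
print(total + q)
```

16

v=1: odd, total = 1+1 = 2; q=2
v=2: not odd, total = 2-2 = 0; q=4
v=2: not odd, total = 0-2 = -2; q=6
v=0: not odd, total = (-2)-0 = -2; q=6
v=14: not odd, total = (-2)-14 = -16; q=20
v=13: odd, total = (-16)+13 = -3; q=21
v=-3: odd, total = (-3)+(-3) = -6; q=22
v=-2: not odd, total = (-6)-(-2) = -4; q=20
total+q = (-4)+20 = 16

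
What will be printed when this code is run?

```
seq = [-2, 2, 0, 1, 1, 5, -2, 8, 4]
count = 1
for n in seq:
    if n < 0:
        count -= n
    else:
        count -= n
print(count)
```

n=-2: <0, count = 1-(-2) = 3
n=2: not <0, count = 3-2 = 1
n=0: not <0, count = 1-0 = 1
n=1: not <0, count = 1-1 = 0
n=1: not <0, count = 0-1 = -1
n=5: not <0, count = (-1)-5 = -6
n=-2: <0, count = (-6)-(-2) = -4
n=8: not <0, count = (-4)-8 = -12
n=4: not <0, count = (-12)-4 = -16

-16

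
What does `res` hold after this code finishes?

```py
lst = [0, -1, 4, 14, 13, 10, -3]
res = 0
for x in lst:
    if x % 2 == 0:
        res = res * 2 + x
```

54

x=0: even, res = 0*2+0 = 0
x=-1: not even
x=4: even, res = 0*2+4 = 4
x=14: even, res = 4*2+14 = 22
x=13: not even
x=10: even, res = 22*2+10 = 54
x=-3: not even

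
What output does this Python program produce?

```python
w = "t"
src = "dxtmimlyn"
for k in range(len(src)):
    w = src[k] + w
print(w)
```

k=0: prepend 'd' → 'dt'
k=1: prepend 'x' → 'xdt'
k=2: prepend 't' → 'txdt'
k=3: prepend 'm' → 'mtxdt'
k=4: prepend 'i' → 'imtxdt'
k=5: prepend 'm' → 'mimtxdt'
k=6: prepend 'l' → 'lmimtxdt'
k=7: prepend 'y' → 'ylmimtxdt'
k=8: prepend 'n' → 'nylmimtxdt'

nylmimtxdt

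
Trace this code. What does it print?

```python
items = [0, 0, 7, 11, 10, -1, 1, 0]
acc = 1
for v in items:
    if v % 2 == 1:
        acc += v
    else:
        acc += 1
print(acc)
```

v=0: not odd, acc = 1+1 = 2
v=0: not odd, acc = 2+1 = 3
v=7: odd, acc = 3+7 = 10
v=11: odd, acc = 10+11 = 21
v=10: not odd, acc = 21+1 = 22
v=-1: odd, acc = 22+(-1) = 21
v=1: odd, acc = 21+1 = 22
v=0: not odd, acc = 22+1 = 23

23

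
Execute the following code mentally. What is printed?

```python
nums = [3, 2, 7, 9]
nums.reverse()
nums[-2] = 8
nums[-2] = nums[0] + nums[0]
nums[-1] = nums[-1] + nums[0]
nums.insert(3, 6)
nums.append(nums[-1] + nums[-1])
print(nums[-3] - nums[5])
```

reverse → [9, 7, 2, 3]
nums[-2] = 8 → [9, 7, 8, 3]
nums[-2] = nums[0]+nums[0] = 9+9 = 18 → [9, 7, 18, 3]
nums[-1] = nums[-1]+nums[0] = 3+9 = 12 → [9, 7, 18, 12]
insert 6 at 3 → [9, 7, 18, 6, 12]
append nums[-1]+nums[-1] = 12+12 = 24 → [9, 7, 18, 6, 12, 24]
nums[-3]-nums[5] = 6-24 = -18

-18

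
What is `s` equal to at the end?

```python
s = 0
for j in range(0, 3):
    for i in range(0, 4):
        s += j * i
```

18

j=0,i=0: s = 0+0 = 0
j=0,i=1: s = 0+0 = 0
j=0,i=2: s = 0+0 = 0
j=0,i=3: s = 0+0 = 0
j=1,i=0: s = 0+0 = 0
j=1,i=1: s = 0+1 = 1
j=1,i=2: s = 1+2 = 3
j=1,i=3: s = 3+3 = 6
j=2,i=0: s = 6+0 = 6
j=2,i=1: s = 6+2 = 8
j=2,i=2: s = 8+4 = 12
j=2,i=3: s = 12+6 = 18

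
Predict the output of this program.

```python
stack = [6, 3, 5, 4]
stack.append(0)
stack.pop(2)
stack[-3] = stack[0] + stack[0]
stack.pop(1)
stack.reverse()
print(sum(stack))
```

10

append 0 → [6, 3, 5, 4, 0]
pop(2) removes 5 → [6, 3, 4, 0]
stack[-3] = stack[0]+stack[0] = 6+6 = 12 → [6, 12, 4, 0]
pop(1) removes 12 → [6, 4, 0]
reverse → [0, 4, 6]
sum = 10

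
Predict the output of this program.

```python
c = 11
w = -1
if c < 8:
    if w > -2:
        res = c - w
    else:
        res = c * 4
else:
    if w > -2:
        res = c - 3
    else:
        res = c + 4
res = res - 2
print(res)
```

6

c=11, w=-1
c < 8 is False; w > -2 is True
→ res = c - 3 = 8
res = 8-2 = 6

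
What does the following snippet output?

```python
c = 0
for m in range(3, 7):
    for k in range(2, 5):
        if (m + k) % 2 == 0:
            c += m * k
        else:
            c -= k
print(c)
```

66

m=3,k=2: odd sum, c = 0-2 = -2
m=3,k=3: even sum, c = (-2)+9 = 7
m=3,k=4: odd sum, c = 7-4 = 3
m=4,k=2: even sum, c = 3+8 = 11
m=4,k=3: odd sum, c = 11-3 = 8
m=4,k=4: even sum, c = 8+16 = 24
m=5,k=2: odd sum, c = 24-2 = 22
m=5,k=3: even sum, c = 22+15 = 37
m=5,k=4: odd sum, c = 37-4 = 33
m=6,k=2: even sum, c = 33+12 = 45
m=6,k=3: odd sum, c = 45-3 = 42
m=6,k=4: even sum, c = 42+24 = 66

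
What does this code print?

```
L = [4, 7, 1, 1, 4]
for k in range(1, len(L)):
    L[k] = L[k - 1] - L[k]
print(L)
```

[4, -3, -4, -5, -9]

k=1: L[1] = 4-7 = -3 → [4, -3, 1, 1, 4]
k=2: L[2] = (-3)-1 = -4 → [4, -3, -4, 1, 4]
k=3: L[3] = (-4)-1 = -5 → [4, -3, -4, -5, 4]
k=4: L[4] = (-5)-4 = -9 → [4, -3, -4, -5, -9]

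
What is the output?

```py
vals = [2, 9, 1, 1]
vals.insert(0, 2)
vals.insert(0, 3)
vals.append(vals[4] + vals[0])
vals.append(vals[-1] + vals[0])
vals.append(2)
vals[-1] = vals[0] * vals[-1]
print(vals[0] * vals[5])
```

insert 2 at 0 → [2, 2, 9, 1, 1]
insert 3 at 0 → [3, 2, 2, 9, 1, 1]
append vals[4]+vals[0] = 1+3 = 4 → [3, 2, 2, 9, 1, 1, 4]
append vals[-1]+vals[0] = 4+3 = 7 → [3, 2, 2, 9, 1, 1, 4, 7]
append 2 → [3, 2, 2, 9, 1, 1, 4, 7, 2]
vals[-1] = vals[0]*vals[-1] = 3*2 = 6 → [3, 2, 2, 9, 1, 1, 4, 7, 6]
vals[0]*vals[5] = 3*1 = 3

3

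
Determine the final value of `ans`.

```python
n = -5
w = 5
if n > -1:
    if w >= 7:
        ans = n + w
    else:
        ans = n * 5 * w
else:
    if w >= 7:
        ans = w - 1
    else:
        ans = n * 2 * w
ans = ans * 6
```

-300

n=-5, w=5
n > -1 is False; w >= 7 is False
→ ans = n * 2 * w = -50
ans = (-50)*6 = -300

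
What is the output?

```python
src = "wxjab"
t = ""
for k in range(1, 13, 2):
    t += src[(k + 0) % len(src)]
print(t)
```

xawjbx

k=1: add src[1]='x' → 'x'
k=3: add src[3]='a' → 'xa'
k=5: add src[0]='w' → 'xaw'
k=7: add src[2]='j' → 'xawj'
k=9: add src[4]='b' → 'xawjb'
k=11: add src[1]='x' → 'xawjbx'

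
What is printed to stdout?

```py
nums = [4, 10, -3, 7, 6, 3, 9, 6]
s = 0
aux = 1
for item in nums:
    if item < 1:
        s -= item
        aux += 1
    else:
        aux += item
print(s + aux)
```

50

item=4: not <1; aux=5
item=10: not <1; aux=15
item=-3: <1, s = 0-(-3) = 3; aux=16
item=7: not <1; aux=23
item=6: not <1; aux=29
item=3: not <1; aux=32
item=9: not <1; aux=41
item=6: not <1; aux=47
s+aux = 3+47 = 50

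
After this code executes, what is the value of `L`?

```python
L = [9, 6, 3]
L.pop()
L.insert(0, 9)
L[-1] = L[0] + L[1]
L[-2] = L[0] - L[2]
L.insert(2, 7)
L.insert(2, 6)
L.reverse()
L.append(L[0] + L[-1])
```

[18, 7, 6, -9, 9, 27]

pop() removes 3 → [9, 6]
insert 9 at 0 → [9, 9, 6]
L[-1] = L[0]+L[1] = 9+9 = 18 → [9, 9, 18]
L[-2] = L[0]-L[2] = 9-18 = -9 → [9, -9, 18]
insert 7 at 2 → [9, -9, 7, 18]
insert 6 at 2 → [9, -9, 6, 7, 18]
reverse → [18, 7, 6, -9, 9]
append L[0]+L[-1] = 18+9 = 27 → [18, 7, 6, -9, 9, 27]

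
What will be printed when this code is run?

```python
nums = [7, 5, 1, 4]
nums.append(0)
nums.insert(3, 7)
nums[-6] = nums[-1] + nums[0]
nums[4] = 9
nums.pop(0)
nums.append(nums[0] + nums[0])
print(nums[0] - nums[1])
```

4

append 0 → [7, 5, 1, 4, 0]
insert 7 at 3 → [7, 5, 1, 7, 4, 0]
nums[-6] = nums[-1]+nums[0] = 0+7 = 7 → [7, 5, 1, 7, 4, 0]
nums[4] = 9 → [7, 5, 1, 7, 9, 0]
pop(0) removes 7 → [5, 1, 7, 9, 0]
append nums[0]+nums[0] = 5+5 = 10 → [5, 1, 7, 9, 0, 10]
nums[0]-nums[1] = 5-1 = 4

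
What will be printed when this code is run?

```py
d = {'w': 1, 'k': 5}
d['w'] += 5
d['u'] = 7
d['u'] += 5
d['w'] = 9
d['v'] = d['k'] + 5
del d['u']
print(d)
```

{'w': 9, 'k': 5, 'v': 10}

d['w'] = 1+5 = 6 → {'w': 6, 'k': 5}
d['u'] = 7 → {'w': 6, 'k': 5, 'u': 7}
d['u'] = 7+5 = 12 → {'w': 6, 'k': 5, 'u': 12}
d['w'] = 9 → {'w': 9, 'k': 5, 'u': 12}
d['v'] = d['k']+5 = 10 → {'w': 9, 'k': 5, 'u': 12, 'v': 10}
del 'u' → {'w': 9, 'k': 5, 'v': 10}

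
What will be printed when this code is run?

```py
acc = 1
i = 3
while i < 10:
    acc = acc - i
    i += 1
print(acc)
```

-41

i=3: acc = 1-3 = -2
i=4: acc = (-2)-4 = -6
i=5: acc = (-6)-5 = -11
i=6: acc = (-11)-6 = -17
i=7: acc = (-17)-7 = -24
i=8: acc = (-24)-8 = -32
i=9: acc = (-32)-9 = -41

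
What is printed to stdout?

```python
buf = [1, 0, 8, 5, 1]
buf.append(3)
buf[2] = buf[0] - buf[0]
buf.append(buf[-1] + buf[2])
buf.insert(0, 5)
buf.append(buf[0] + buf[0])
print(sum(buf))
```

28

append 3 → [1, 0, 8, 5, 1, 3]
buf[2] = buf[0]-buf[0] = 1-1 = 0 → [1, 0, 0, 5, 1, 3]
append buf[-1]+buf[2] = 3+0 = 3 → [1, 0, 0, 5, 1, 3, 3]
insert 5 at 0 → [5, 1, 0, 0, 5, 1, 3, 3]
append buf[0]+buf[0] = 5+5 = 10 → [5, 1, 0, 0, 5, 1, 3, 3, 10]
sum = 28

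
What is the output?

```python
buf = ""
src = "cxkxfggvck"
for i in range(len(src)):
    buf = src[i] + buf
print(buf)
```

kcvggfxkxc

i=0: prepend 'c' → 'c'
i=1: prepend 'x' → 'xc'
i=2: prepend 'k' → 'kxc'
i=3: prepend 'x' → 'xkxc'
i=4: prepend 'f' → 'fxkxc'
i=5: prepend 'g' → 'gfxkxc'
i=6: prepend 'g' → 'ggfxkxc'
i=7: prepend 'v' → 'vggfxkxc'
i=8: prepend 'c' → 'cvggfxkxc'
i=9: prepend 'k' → 'kcvggfxkxc'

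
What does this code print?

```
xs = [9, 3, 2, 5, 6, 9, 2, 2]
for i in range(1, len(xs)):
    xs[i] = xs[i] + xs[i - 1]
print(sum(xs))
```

187

i=1: xs[1] = 3+9 = 12 → [9, 12, 2, 5, 6, 9, 2, 2]
i=2: xs[2] = 2+12 = 14 → [9, 12, 14, 5, 6, 9, 2, 2]
i=3: xs[3] = 5+14 = 19 → [9, 12, 14, 19, 6, 9, 2, 2]
i=4: xs[4] = 6+19 = 25 → [9, 12, 14, 19, 25, 9, 2, 2]
i=5: xs[5] = 9+25 = 34 → [9, 12, 14, 19, 25, 34, 2, 2]
i=6: xs[6] = 2+34 = 36 → [9, 12, 14, 19, 25, 34, 36, 2]
i=7: xs[7] = 2+36 = 38 → [9, 12, 14, 19, 25, 34, 36, 38]
sum = 187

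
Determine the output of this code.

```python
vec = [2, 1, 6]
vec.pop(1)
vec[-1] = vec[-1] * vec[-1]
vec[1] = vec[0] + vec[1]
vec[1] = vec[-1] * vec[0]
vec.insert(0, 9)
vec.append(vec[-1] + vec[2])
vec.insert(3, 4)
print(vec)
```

[9, 2, 76, 4, 152]

pop(1) removes 1 → [2, 6]
vec[-1] = vec[-1]*vec[-1] = 6*6 = 36 → [2, 36]
vec[1] = vec[0]+vec[1] = 2+36 = 38 → [2, 38]
vec[1] = vec[-1]*vec[0] = 38*2 = 76 → [2, 76]
insert 9 at 0 → [9, 2, 76]
append vec[-1]+vec[2] = 76+76 = 152 → [9, 2, 76, 152]
insert 4 at 3 → [9, 2, 76, 4, 152]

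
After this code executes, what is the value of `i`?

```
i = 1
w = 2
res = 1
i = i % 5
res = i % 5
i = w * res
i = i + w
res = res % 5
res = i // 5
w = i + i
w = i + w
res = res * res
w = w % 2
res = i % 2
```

4

i = 1%5 = 1
res = 1%5 = 1
i = 2*1 = 2
i = 2+2 = 4
res = 1%5 = 1
res = 4//5 = 0
w = 4+4 = 8
w = 4+8 = 12
res = 0*0 = 0
w = 12%2 = 0
res = 4%2 = 0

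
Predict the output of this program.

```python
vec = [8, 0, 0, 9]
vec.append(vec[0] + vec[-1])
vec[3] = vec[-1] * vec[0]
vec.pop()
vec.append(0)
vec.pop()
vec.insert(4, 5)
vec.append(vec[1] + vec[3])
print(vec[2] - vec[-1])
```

append vec[0]+vec[-1] = 8+9 = 17 → [8, 0, 0, 9, 17]
vec[3] = vec[-1]*vec[0] = 17*8 = 136 → [8, 0, 0, 136, 17]
pop() removes 17 → [8, 0, 0, 136]
append 0 → [8, 0, 0, 136, 0]
pop() removes 0 → [8, 0, 0, 136]
insert 5 at 4 → [8, 0, 0, 136, 5]
append vec[1]+vec[3] = 0+136 = 136 → [8, 0, 0, 136, 5, 136]
vec[2]-vec[-1] = 0-136 = -136

-136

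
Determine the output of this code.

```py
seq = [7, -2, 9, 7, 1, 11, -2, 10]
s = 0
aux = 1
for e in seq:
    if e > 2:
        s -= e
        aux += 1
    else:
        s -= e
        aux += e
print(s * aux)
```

-123

e=7: >2, s = 0-7 = -7; aux=2
e=-2: not >2, s = (-7)-(-2) = -5; aux=0
e=9: >2, s = (-5)-9 = -14; aux=1
e=7: >2, s = (-14)-7 = -21; aux=2
e=1: not >2, s = (-21)-1 = -22; aux=3
e=11: >2, s = (-22)-11 = -33; aux=4
e=-2: not >2, s = (-33)-(-2) = -31; aux=2
e=10: >2, s = (-31)-10 = -41; aux=3
s*aux = (-41)*3 = -123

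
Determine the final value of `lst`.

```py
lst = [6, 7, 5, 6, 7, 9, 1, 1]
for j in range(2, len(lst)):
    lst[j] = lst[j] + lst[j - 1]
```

j=2: lst[2] = 5+7 = 12 → [6, 7, 12, 6, 7, 9, 1, 1]
j=3: lst[3] = 6+12 = 18 → [6, 7, 12, 18, 7, 9, 1, 1]
j=4: lst[4] = 7+18 = 25 → [6, 7, 12, 18, 25, 9, 1, 1]
j=5: lst[5] = 9+25 = 34 → [6, 7, 12, 18, 25, 34, 1, 1]
j=6: lst[6] = 1+34 = 35 → [6, 7, 12, 18, 25, 34, 35, 1]
j=7: lst[7] = 1+35 = 36 → [6, 7, 12, 18, 25, 34, 35, 36]

[6, 7, 12, 18, 25, 34, 35, 36]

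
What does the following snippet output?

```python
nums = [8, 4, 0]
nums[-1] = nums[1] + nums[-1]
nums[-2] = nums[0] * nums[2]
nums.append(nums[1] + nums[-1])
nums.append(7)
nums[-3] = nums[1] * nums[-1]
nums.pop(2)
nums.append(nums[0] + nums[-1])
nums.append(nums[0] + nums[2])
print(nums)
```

nums[-1] = nums[1]+nums[-1] = 4+0 = 4 → [8, 4, 4]
nums[-2] = nums[0]*nums[2] = 8*4 = 32 → [8, 32, 4]
append nums[1]+nums[-1] = 32+4 = 36 → [8, 32, 4, 36]
append 7 → [8, 32, 4, 36, 7]
nums[-3] = nums[1]*nums[-1] = 32*7 = 224 → [8, 32, 224, 36, 7]
pop(2) removes 224 → [8, 32, 36, 7]
append nums[0]+nums[-1] = 8+7 = 15 → [8, 32, 36, 7, 15]
append nums[0]+nums[2] = 8+36 = 44 → [8, 32, 36, 7, 15, 44]

[8, 32, 36, 7, 15, 44]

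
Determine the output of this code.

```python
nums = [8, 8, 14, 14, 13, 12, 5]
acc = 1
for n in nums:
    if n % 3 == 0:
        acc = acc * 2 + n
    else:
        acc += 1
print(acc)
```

25

n=8: not %3==0, acc = 1+1 = 2
n=8: not %3==0, acc = 2+1 = 3
n=14: not %3==0, acc = 3+1 = 4
n=14: not %3==0, acc = 4+1 = 5
n=13: not %3==0, acc = 5+1 = 6
n=12: %3==0, acc = 6*2+12 = 24
n=5: not %3==0, acc = 24+1 = 25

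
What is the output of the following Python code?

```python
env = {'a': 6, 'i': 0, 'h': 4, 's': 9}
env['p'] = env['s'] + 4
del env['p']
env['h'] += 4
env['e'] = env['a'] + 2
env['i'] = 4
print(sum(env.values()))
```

35

env['p'] = env['s']+4 = 13 → {'a': 6, 'i': 0, 'h': 4, 's': 9, 'p': 13}
del 'p' → {'a': 6, 'i': 0, 'h': 4, 's': 9}
env['h'] = 4+4 = 8 → {'a': 6, 'i': 0, 'h': 8, 's': 9}
env['e'] = env['a']+2 = 8 → {'a': 6, 'i': 0, 'h': 8, 's': 9, 'e': 8}
env['i'] = 4 → {'a': 6, 'i': 4, 'h': 8, 's': 9, 'e': 8}
sum of values = 35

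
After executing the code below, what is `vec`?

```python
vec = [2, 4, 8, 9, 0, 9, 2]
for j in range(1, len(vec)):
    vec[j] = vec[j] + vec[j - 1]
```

j=1: vec[1] = 4+2 = 6 → [2, 6, 8, 9, 0, 9, 2]
j=2: vec[2] = 8+6 = 14 → [2, 6, 14, 9, 0, 9, 2]
j=3: vec[3] = 9+14 = 23 → [2, 6, 14, 23, 0, 9, 2]
j=4: vec[4] = 0+23 = 23 → [2, 6, 14, 23, 23, 9, 2]
j=5: vec[5] = 9+23 = 32 → [2, 6, 14, 23, 23, 32, 2]
j=6: vec[6] = 2+32 = 34 → [2, 6, 14, 23, 23, 32, 34]

[2, 6, 14, 23, 23, 32, 34]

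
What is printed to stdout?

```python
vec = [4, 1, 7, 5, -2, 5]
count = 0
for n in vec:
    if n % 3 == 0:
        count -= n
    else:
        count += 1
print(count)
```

6

n=4: not %3==0, count = 0+1 = 1
n=1: not %3==0, count = 1+1 = 2
n=7: not %3==0, count = 2+1 = 3
n=5: not %3==0, count = 3+1 = 4
n=-2: not %3==0, count = 4+1 = 5
n=5: not %3==0, count = 5+1 = 6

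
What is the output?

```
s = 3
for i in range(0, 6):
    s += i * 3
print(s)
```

i=0: s = 3+0*3 = 3
i=1: s = 3+1*3 = 6
i=2: s = 6+2*3 = 12
i=3: s = 12+3*3 = 21
i=4: s = 21+4*3 = 33
i=5: s = 33+5*3 = 48

48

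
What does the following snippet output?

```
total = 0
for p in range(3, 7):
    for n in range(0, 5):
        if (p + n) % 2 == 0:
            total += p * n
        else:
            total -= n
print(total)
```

p=3,n=0: odd sum, total = 0-0 = 0
p=3,n=1: even sum, total = 0+3 = 3
p=3,n=2: odd sum, total = 3-2 = 1
p=3,n=3: even sum, total = 1+9 = 10
p=3,n=4: odd sum, total = 10-4 = 6
p=4,n=0: even sum, total = 6+0 = 6
p=4,n=1: odd sum, total = 6-1 = 5
p=4,n=2: even sum, total = 5+8 = 13
p=4,n=3: odd sum, total = 13-3 = 10
p=4,n=4: even sum, total = 10+16 = 26
p=5,n=0: odd sum, total = 26-0 = 26
p=5,n=1: even sum, total = 26+5 = 31
p=5,n=2: odd sum, total = 31-2 = 29
p=5,n=3: even sum, total = 29+15 = 44
p=5,n=4: odd sum, total = 44-4 = 40
p=6,n=0: even sum, total = 40+0 = 40
p=6,n=1: odd sum, total = 40-1 = 39
p=6,n=2: even sum, total = 39+12 = 51
p=6,n=3: odd sum, total = 51-3 = 48
p=6,n=4: even sum, total = 48+24 = 72

72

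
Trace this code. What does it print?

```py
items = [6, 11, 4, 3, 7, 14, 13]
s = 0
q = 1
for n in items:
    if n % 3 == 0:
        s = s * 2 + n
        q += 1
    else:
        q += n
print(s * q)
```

780

n=6: %3==0, s = 0*2+6 = 6; q=2
n=11: not %3==0; q=13
n=4: not %3==0; q=17
n=3: %3==0, s = 6*2+3 = 15; q=18
n=7: not %3==0; q=25
n=14: not %3==0; q=39
n=13: not %3==0; q=52
s*q = 15*52 = 780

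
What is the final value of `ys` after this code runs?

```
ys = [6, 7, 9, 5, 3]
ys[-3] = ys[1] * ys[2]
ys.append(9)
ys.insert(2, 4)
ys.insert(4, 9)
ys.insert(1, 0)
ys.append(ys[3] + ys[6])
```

[6, 0, 7, 4, 63, 9, 5, 3, 9, 9]

ys[-3] = ys[1]*ys[2] = 7*9 = 63 → [6, 7, 63, 5, 3]
append 9 → [6, 7, 63, 5, 3, 9]
insert 4 at 2 → [6, 7, 4, 63, 5, 3, 9]
insert 9 at 4 → [6, 7, 4, 63, 9, 5, 3, 9]
insert 0 at 1 → [6, 0, 7, 4, 63, 9, 5, 3, 9]
append ys[3]+ys[6] = 4+5 = 9 → [6, 0, 7, 4, 63, 9, 5, 3, 9, 9]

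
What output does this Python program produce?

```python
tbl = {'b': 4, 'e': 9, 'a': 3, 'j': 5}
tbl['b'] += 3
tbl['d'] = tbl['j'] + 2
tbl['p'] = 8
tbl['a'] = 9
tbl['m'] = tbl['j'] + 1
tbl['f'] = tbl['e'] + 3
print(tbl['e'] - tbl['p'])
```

1

tbl['b'] = 4+3 = 7 → {'b': 7, 'e': 9, 'a': 3, 'j': 5}
tbl['d'] = tbl['j']+2 = 7 → {'b': 7, 'e': 9, 'a': 3, 'j': 5, 'd': 7}
tbl['p'] = 8 → {'b': 7, 'e': 9, 'a': 3, 'j': 5, 'd': 7, 'p': 8}
tbl['a'] = 9 → {'b': 7, 'e': 9, 'a': 9, 'j': 5, 'd': 7, 'p': 8}
tbl['m'] = tbl['j']+1 = 6 → {'b': 7, 'e': 9, 'a': 9, 'j': 5, 'd': 7, 'p': 8, 'm': 6}
tbl['f'] = tbl['e']+3 = 12 → {'b': 7, 'e': 9, 'a': 9, 'j': 5, 'd': 7, 'p': 8, 'm': 6, 'f': 12}
tbl['e']-tbl['p'] = 9-8 = 1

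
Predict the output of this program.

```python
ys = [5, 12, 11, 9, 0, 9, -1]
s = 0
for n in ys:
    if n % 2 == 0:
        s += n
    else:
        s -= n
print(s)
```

n=5: not even, s = 0-5 = -5
n=12: even, s = (-5)+12 = 7
n=11: not even, s = 7-11 = -4
n=9: not even, s = (-4)-9 = -13
n=0: even, s = (-13)+0 = -13
n=9: not even, s = (-13)-9 = -22
n=-1: not even, s = (-22)-(-1) = -21

-21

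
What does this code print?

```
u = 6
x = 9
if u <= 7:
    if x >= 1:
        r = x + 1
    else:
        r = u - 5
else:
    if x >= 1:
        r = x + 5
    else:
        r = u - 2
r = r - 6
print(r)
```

4

u=6, x=9
u <= 7 is True; x >= 1 is True
→ r = x + 1 = 10
r = 10-6 = 4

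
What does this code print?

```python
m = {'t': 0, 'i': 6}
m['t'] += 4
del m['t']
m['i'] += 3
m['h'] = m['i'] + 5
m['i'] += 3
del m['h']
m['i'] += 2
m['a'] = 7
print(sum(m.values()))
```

m['t'] = 0+4 = 4 → {'t': 4, 'i': 6}
del 't' → {'i': 6}
m['i'] = 6+3 = 9 → {'i': 9}
m['h'] = m['i']+5 = 14 → {'i': 9, 'h': 14}
m['i'] = 9+3 = 12 → {'i': 12, 'h': 14}
del 'h' → {'i': 12}
m['i'] = 12+2 = 14 → {'i': 14}
m['a'] = 7 → {'i': 14, 'a': 7}
sum of values = 21

21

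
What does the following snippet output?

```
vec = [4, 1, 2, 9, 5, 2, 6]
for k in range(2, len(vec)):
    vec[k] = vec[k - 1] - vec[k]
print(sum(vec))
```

k=2: vec[2] = 1-2 = -1 → [4, 1, -1, 9, 5, 2, 6]
k=3: vec[3] = (-1)-9 = -10 → [4, 1, -1, -10, 5, 2, 6]
k=4: vec[4] = (-10)-5 = -15 → [4, 1, -1, -10, -15, 2, 6]
k=5: vec[5] = (-15)-2 = -17 → [4, 1, -1, -10, -15, -17, 6]
k=6: vec[6] = (-17)-6 = -23 → [4, 1, -1, -10, -15, -17, -23]
sum = -61

-61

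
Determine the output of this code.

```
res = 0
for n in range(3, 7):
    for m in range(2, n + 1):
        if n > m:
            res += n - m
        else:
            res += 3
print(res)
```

32

n=3,m=2: 3>2, res = 0+1 = 1
n=3,m=3: not 3>3, res = 1+3 = 4
n=4,m=2: 4>2, res = 4+2 = 6
n=4,m=3: 4>3, res = 6+1 = 7
n=4,m=4: not 4>4, res = 7+3 = 10
n=5,m=2: 5>2, res = 10+3 = 13
n=5,m=3: 5>3, res = 13+2 = 15
n=5,m=4: 5>4, res = 15+1 = 16
n=5,m=5: not 5>5, res = 16+3 = 19
n=6,m=2: 6>2, res = 19+4 = 23
n=6,m=3: 6>3, res = 23+3 = 26
n=6,m=4: 6>4, res = 26+2 = 28
n=6,m=5: 6>5, res = 28+1 = 29
n=6,m=6: not 6>6, res = 29+3 = 32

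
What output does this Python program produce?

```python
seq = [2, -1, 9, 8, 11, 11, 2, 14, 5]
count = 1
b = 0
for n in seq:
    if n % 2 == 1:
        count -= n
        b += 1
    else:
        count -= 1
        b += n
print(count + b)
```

n=2: not odd, count = 1-1 = 0; b=2
n=-1: odd, count = 0-(-1) = 1; b=3
n=9: odd, count = 1-9 = -8; b=4
n=8: not odd, count = (-8)-1 = -9; b=12
n=11: odd, count = (-9)-11 = -20; b=13
n=11: odd, count = (-20)-11 = -31; b=14
n=2: not odd, count = (-31)-1 = -32; b=16
n=14: not odd, count = (-32)-1 = -33; b=30
n=5: odd, count = (-33)-5 = -38; b=31
count+b = (-38)+31 = -7

-7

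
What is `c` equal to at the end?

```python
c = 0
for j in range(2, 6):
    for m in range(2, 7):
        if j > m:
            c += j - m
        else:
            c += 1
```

24

j=2,m=2: not 2>2, c = 0+1 = 1
j=2,m=3: not 2>3, c = 1+1 = 2
j=2,m=4: not 2>4, c = 2+1 = 3
j=2,m=5: not 2>5, c = 3+1 = 4
j=2,m=6: not 2>6, c = 4+1 = 5
j=3,m=2: 3>2, c = 5+1 = 6
j=3,m=3: not 3>3, c = 6+1 = 7
j=3,m=4: not 3>4, c = 7+1 = 8
j=3,m=5: not 3>5, c = 8+1 = 9
j=3,m=6: not 3>6, c = 9+1 = 10
j=4,m=2: 4>2, c = 10+2 = 12
j=4,m=3: 4>3, c = 12+1 = 13
j=4,m=4: not 4>4, c = 13+1 = 14
j=4,m=5: not 4>5, c = 14+1 = 15
j=4,m=6: not 4>6, c = 15+1 = 16
j=5,m=2: 5>2, c = 16+3 = 19
j=5,m=3: 5>3, c = 19+2 = 21
j=5,m=4: 5>4, c = 21+1 = 22
j=5,m=5: not 5>5, c = 22+1 = 23
j=5,m=6: not 5>6, c = 23+1 = 24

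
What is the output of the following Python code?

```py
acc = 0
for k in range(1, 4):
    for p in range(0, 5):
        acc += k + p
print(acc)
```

k=1,p=0: acc = 0+1 = 1
k=1,p=1: acc = 1+2 = 3
k=1,p=2: acc = 3+3 = 6
k=1,p=3: acc = 6+4 = 10
k=1,p=4: acc = 10+5 = 15
k=2,p=0: acc = 15+2 = 17
k=2,p=1: acc = 17+3 = 20
k=2,p=2: acc = 20+4 = 24
k=2,p=3: acc = 24+5 = 29
k=2,p=4: acc = 29+6 = 35
k=3,p=0: acc = 35+3 = 38
k=3,p=1: acc = 38+4 = 42
k=3,p=2: acc = 42+5 = 47
k=3,p=3: acc = 47+6 = 53
k=3,p=4: acc = 53+7 = 60

60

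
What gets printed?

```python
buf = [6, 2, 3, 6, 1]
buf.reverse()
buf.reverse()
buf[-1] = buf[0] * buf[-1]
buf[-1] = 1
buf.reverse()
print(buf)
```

[1, 6, 3, 2, 6]

reverse → [1, 6, 3, 2, 6]
reverse → [6, 2, 3, 6, 1]
buf[-1] = buf[0]*buf[-1] = 6*1 = 6 → [6, 2, 3, 6, 6]
buf[-1] = 1 → [6, 2, 3, 6, 1]
reverse → [1, 6, 3, 2, 6]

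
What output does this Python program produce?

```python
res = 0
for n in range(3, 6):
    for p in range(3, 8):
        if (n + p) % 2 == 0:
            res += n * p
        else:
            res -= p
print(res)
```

125

n=3,p=3: even sum, res = 0+9 = 9
n=3,p=4: odd sum, res = 9-4 = 5
n=3,p=5: even sum, res = 5+15 = 20
n=3,p=6: odd sum, res = 20-6 = 14
n=3,p=7: even sum, res = 14+21 = 35
n=4,p=3: odd sum, res = 35-3 = 32
n=4,p=4: even sum, res = 32+16 = 48
n=4,p=5: odd sum, res = 48-5 = 43
n=4,p=6: even sum, res = 43+24 = 67
n=4,p=7: odd sum, res = 67-7 = 60
n=5,p=3: even sum, res = 60+15 = 75
n=5,p=4: odd sum, res = 75-4 = 71
n=5,p=5: even sum, res = 71+25 = 96
n=5,p=6: odd sum, res = 96-6 = 90
n=5,p=7: even sum, res = 90+35 = 125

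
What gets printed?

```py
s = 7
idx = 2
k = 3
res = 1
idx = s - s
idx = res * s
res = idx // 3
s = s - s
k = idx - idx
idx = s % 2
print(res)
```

idx = 7-7 = 0
idx = 1*7 = 7
res = 7//3 = 2
s = 7-7 = 0
k = 7-7 = 0
idx = 0%2 = 0

2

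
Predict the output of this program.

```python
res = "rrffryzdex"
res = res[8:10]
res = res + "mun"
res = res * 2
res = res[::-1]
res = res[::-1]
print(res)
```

slice [8:10] → 'ex'
+ 'mun' → 'exmun'
repeat ×2 → 'exmunexmun'
reverse → 'numxenumxe'
reverse → 'exmunexmun'

exmunexmun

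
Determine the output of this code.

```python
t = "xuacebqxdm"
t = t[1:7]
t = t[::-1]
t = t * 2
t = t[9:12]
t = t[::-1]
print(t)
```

slice [1:7] → 'uacebq'
reverse → 'qbecau'
repeat ×2 → 'qbecauqbecau'
slice [9:12] → 'cau'
reverse → 'uac'

uac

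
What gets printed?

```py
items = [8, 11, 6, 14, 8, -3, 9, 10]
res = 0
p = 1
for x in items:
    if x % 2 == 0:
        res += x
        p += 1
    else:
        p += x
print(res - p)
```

x=8: even, res = 0+8 = 8; p=2
x=11: not even; p=13
x=6: even, res = 8+6 = 14; p=14
x=14: even, res = 14+14 = 28; p=15
x=8: even, res = 28+8 = 36; p=16
x=-3: not even; p=13
x=9: not even; p=22
x=10: even, res = 36+10 = 46; p=23
res-p = 46-23 = 23

23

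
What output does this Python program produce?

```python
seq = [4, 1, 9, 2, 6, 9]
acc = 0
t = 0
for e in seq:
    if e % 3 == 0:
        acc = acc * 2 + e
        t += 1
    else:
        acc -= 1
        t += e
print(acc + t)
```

47

e=4: not %3==0, acc = 0-1 = -1; t=4
e=1: not %3==0, acc = (-1)-1 = -2; t=5
e=9: %3==0, acc = (-2)*2+9 = 5; t=6
e=2: not %3==0, acc = 5-1 = 4; t=8
e=6: %3==0, acc = 4*2+6 = 14; t=9
e=9: %3==0, acc = 14*2+9 = 37; t=10
acc+t = 37+10 = 47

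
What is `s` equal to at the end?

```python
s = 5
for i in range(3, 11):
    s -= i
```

i=3: s = 5-3 = 2
i=4: s = 2-4 = -2
i=5: s = (-2)-5 = -7
i=6: s = (-7)-6 = -13
i=7: s = (-13)-7 = -20
i=8: s = (-20)-8 = -28
i=9: s = (-28)-9 = -37
i=10: s = (-37)-10 = -47

-47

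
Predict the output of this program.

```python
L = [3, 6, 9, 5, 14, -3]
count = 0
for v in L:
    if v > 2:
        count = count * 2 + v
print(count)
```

156

v=3: >2, count = 0*2+3 = 3
v=6: >2, count = 3*2+6 = 12
v=9: >2, count = 12*2+9 = 33
v=5: >2, count = 33*2+5 = 71
v=14: >2, count = 71*2+14 = 156
v=-3: not >2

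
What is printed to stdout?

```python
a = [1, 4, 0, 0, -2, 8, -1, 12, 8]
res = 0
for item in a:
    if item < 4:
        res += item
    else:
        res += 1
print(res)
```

item=1: <4, res = 0+1 = 1
item=4: not <4, res = 1+1 = 2
item=0: <4, res = 2+0 = 2
item=0: <4, res = 2+0 = 2
item=-2: <4, res = 2+(-2) = 0
item=8: not <4, res = 0+1 = 1
item=-1: <4, res = 1+(-1) = 0
item=12: not <4, res = 0+1 = 1
item=8: not <4, res = 1+1 = 2

2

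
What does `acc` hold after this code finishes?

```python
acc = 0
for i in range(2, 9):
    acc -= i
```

i=2: acc = 0-2 = -2
i=3: acc = (-2)-3 = -5
i=4: acc = (-5)-4 = -9
i=5: acc = (-9)-5 = -14
i=6: acc = (-14)-6 = -20
i=7: acc = (-20)-7 = -27
i=8: acc = (-27)-8 = -35

-35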